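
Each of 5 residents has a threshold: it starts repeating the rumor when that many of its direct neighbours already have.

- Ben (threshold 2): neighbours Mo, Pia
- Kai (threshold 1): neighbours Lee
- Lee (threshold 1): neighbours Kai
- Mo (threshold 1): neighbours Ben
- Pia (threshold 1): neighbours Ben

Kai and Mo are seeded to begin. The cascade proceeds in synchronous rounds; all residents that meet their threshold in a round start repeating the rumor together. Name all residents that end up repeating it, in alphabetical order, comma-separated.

Kai, Lee, Mo

Round 1 — Kai, Mo start repeating the rumor (initial).
Round 2 — checking thresholds:
  Ben: 1 of 2 neighbours < 2, not yet.
  Lee: 1 of 1 neighbours ≥ 1, starts repeating the rumor.
Round 3 — no new spreads; cascade stops.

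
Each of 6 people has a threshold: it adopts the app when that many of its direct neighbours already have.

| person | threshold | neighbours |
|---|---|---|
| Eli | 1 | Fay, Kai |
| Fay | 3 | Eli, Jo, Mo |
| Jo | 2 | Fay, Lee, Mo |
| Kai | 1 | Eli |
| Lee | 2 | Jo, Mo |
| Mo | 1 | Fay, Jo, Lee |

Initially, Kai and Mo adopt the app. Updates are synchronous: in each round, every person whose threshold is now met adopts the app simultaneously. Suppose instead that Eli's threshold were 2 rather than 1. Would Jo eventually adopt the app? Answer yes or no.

With Eli's threshold at 2:
Round 1 — Kai, Mo adopt the app (initial).
Round 2 — no new adoptions; cascade stops.

no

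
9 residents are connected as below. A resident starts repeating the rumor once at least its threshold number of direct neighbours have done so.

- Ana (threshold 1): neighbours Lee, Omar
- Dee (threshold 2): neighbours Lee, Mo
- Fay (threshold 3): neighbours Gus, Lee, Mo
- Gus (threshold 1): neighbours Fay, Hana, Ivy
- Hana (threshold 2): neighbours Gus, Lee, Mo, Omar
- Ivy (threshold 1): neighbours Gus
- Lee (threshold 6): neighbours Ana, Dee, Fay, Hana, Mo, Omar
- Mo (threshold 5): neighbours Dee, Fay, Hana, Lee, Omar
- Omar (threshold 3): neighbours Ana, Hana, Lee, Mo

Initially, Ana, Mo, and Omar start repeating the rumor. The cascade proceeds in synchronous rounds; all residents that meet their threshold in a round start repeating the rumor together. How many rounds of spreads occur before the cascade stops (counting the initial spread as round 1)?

Round 1 — Ana, Mo, Omar start repeating the rumor (initial).
Round 2 — checking thresholds:
  Dee: 1 of 2 neighbours < 2, below threshold.
  Fay: 1 of 3 neighbours < 3, below threshold.
  Hana: 2 of 4 neighbours ≥ 2, starts repeating the rumor.
  Lee: 3 of 6 neighbours < 6, below threshold.
Round 3 — checking thresholds:
  Dee: 1 of 2 neighbours < 2, below threshold.
  Fay: 1 of 3 neighbours < 3, below threshold.
  Gus: 1 of 3 neighbours ≥ 1, starts repeating the rumor.
  Lee: 4 of 6 neighbours < 6, below threshold.
Round 4 — checking thresholds:
  Dee: 1 of 2 neighbours < 2, below threshold.
  Fay: 2 of 3 neighbours < 3, below threshold.
  Ivy: 1 of 1 neighbours ≥ 1, starts repeating the rumor.
  Lee: 4 of 6 neighbours < 6, below threshold.
Round 5 — no new spreads; cascade stops.

4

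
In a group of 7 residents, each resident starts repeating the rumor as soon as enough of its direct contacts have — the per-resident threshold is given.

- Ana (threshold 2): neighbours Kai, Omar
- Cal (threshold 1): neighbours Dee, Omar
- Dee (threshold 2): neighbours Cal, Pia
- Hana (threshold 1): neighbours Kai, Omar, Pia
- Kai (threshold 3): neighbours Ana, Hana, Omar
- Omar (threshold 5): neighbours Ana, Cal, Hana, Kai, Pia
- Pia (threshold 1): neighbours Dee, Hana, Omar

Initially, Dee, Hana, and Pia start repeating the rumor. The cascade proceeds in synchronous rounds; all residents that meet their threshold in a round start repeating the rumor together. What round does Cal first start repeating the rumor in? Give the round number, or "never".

2

Round 1 — Dee, Hana, Pia start repeating the rumor (initial).
Round 2 — checking thresholds:
  Cal: 1 of 2 neighbours ≥ 1, starts repeating the rumor.
  Kai: 1 of 3 neighbours < 3, holds.
  Omar: 2 of 5 neighbours < 5, holds.
Round 3 — no new spreads; cascade stops.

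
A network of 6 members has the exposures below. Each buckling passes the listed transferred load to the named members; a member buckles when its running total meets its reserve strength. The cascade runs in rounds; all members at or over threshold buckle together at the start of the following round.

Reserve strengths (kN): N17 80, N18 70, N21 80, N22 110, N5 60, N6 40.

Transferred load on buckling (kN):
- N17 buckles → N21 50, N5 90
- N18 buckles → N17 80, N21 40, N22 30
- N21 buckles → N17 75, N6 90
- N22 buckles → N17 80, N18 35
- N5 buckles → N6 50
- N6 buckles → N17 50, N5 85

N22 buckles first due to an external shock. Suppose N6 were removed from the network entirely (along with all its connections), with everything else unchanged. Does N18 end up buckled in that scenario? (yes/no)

no

With N6 removed:
Round 1 — N22 buckles (initial).
  N17: +80 → 80 ≥ 80
  N18: +35 → 35 < 70
Round 2 — N17 buckles.
  N21: +50 → 50 < 80
  N5: +90 → 90 ≥ 60
Round 3 — N5 buckles.
No further bucklings.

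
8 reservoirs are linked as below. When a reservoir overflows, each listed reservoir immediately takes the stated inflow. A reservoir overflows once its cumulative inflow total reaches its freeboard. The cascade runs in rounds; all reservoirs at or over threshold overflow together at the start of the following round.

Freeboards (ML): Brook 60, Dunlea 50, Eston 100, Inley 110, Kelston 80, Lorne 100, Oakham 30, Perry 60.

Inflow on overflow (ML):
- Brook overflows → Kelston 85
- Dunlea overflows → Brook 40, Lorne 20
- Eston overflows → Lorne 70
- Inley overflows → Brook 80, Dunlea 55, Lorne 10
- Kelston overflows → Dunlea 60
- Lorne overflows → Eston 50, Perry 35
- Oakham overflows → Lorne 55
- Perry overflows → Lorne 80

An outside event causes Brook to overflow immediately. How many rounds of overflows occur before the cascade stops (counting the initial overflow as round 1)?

3

Round 1 — Brook overflows (initial).
  Kelston: +85 → 85 ≥ 80
Round 2 — Kelston overflows.
  Dunlea: +60 → 60 ≥ 50
Round 3 — Dunlea overflows.
  Lorne: +20 → 20 < 100
No further overflows.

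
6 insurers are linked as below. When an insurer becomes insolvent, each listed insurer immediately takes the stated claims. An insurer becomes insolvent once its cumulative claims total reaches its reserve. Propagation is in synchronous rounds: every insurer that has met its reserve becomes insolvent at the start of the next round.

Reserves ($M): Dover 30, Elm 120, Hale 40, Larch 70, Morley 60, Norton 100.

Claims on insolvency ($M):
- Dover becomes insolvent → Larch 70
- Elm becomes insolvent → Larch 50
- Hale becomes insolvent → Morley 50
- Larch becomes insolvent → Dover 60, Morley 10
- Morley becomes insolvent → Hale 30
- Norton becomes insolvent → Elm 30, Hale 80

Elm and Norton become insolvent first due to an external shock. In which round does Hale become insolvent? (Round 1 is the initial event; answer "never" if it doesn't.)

2

Round 1 — Elm, Norton become insolvent (initial).
  Hale: +80 → 80 ≥ 40
  Larch: +50 → 50 < 70
Round 2 — Hale becomes insolvent.
  Morley: +50 → 50 < 60
No further insolvencies.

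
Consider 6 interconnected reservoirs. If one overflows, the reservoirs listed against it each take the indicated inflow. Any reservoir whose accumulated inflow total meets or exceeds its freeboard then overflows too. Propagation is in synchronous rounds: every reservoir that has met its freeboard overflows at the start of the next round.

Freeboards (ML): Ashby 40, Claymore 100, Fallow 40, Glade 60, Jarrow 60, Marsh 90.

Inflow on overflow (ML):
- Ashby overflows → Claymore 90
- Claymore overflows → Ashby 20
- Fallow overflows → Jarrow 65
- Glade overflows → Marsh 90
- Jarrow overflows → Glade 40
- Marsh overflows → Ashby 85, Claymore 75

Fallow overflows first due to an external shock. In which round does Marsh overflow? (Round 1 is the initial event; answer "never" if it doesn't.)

Round 1 — Fallow overflows (initial).
  Jarrow: +65 → 65 ≥ 60
Round 2 — Jarrow overflows.
  Glade: +40 → 40 < 60
No further overflows.

never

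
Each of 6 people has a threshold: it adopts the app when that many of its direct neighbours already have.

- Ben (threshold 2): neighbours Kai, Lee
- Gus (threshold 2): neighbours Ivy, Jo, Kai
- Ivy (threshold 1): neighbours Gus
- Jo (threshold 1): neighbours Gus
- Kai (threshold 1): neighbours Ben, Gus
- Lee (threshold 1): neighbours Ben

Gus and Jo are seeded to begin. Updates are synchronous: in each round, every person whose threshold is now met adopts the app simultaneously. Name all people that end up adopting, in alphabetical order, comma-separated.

Gus, Ivy, Jo, Kai

Round 1 — Gus, Jo adopt the app (initial).
Round 2 — checking thresholds:
  Ivy: 1 of 1 neighbours ≥ 1, adopts the app.
  Kai: 1 of 2 neighbours ≥ 1, adopts the app.
Round 3 — no new adoptions; cascade stops.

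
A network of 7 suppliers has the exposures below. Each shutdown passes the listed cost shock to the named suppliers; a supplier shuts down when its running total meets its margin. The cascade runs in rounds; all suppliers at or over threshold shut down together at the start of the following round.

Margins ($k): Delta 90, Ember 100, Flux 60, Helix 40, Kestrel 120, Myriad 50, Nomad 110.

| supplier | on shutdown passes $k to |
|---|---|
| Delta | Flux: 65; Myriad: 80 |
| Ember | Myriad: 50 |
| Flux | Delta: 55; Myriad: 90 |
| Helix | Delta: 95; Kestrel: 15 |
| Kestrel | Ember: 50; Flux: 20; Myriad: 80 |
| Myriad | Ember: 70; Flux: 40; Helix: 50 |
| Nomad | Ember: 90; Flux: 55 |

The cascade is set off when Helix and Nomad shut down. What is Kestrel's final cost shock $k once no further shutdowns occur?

15

Round 1 — Helix, Nomad shut down (initial).
  Delta: +95 → 95 ≥ 90
  Ember: +90 → 90 < 100
  Flux: +55 → 55 < 60
  Kestrel: +15 → 15 < 120
Round 2 — Delta shuts down.
  Flux: +65 → 120 ≥ 60
  Myriad: +80 → 80 ≥ 50
Round 3 — Flux, Myriad shut down.
  Ember: +70 → 160 ≥ 100
Round 4 — Ember shuts down.
No further shutdowns.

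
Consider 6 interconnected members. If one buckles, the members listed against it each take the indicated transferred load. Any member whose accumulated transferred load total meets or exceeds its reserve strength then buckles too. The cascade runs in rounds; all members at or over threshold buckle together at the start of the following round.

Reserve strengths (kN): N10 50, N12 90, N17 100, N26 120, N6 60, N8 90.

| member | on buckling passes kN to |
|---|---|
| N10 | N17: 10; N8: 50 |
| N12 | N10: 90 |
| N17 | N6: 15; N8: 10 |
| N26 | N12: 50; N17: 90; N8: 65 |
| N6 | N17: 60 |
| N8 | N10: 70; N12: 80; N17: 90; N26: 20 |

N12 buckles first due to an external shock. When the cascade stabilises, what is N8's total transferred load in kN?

50

Round 1 — N12 buckles (initial).
  N10: +90 → 90 ≥ 50
Round 2 — N10 buckles.
  N17: +10 → 10 < 100
  N8: +50 → 50 < 90
No further bucklings.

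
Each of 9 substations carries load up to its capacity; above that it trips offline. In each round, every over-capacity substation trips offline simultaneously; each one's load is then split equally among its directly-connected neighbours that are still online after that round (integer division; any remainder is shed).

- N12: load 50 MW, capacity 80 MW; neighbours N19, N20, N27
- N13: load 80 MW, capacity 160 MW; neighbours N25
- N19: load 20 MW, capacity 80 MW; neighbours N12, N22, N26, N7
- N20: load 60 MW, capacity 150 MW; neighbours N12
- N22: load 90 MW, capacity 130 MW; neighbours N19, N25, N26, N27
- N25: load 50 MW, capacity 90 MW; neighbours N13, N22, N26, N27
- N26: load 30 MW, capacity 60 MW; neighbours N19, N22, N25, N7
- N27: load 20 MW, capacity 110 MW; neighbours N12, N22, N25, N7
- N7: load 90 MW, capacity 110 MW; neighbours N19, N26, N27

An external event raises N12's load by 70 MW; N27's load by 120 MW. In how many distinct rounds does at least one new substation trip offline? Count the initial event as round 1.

Round 1 — N12 at 120 > 80; N27 at 140 > 110. N12, N27 trip offline.
  N12 sheds 120 MW to N19, N20: 60 each.
    N19: 20+60 = 80 ≤ 80
    N20: 60+60 = 120 ≤ 150
  N27 sheds 140 MW to N22, N25, N7: 46 each (2 lost).
    N22: 90+46 = 136 > 130
    N25: 50+46 = 96 > 90
    N7: 90+46 = 136 > 110
Round 2 — N22, N25, N7 trip offline.
  N22 sheds 136 MW to N19, N26: 68 each.
    N19: 80+68 = 148 > 80
    N26: 30+68 = 98 > 60
  N25 sheds 96 MW to N13, N26: 48 each.
    N13: 80+48 = 128 ≤ 160
    N26: 98+48 = 146 > 60
  N7 sheds 136 MW to N19, N26: 68 each.
    N19: 148+68 = 216 > 80
    N26: 146+68 = 214 > 60
Round 3 — N19, N26 trip offline.
  N19 sheds 216 MW: no online neighbours, lost.
  N26 sheds 214 MW: no online neighbours, lost.
No further trips.

3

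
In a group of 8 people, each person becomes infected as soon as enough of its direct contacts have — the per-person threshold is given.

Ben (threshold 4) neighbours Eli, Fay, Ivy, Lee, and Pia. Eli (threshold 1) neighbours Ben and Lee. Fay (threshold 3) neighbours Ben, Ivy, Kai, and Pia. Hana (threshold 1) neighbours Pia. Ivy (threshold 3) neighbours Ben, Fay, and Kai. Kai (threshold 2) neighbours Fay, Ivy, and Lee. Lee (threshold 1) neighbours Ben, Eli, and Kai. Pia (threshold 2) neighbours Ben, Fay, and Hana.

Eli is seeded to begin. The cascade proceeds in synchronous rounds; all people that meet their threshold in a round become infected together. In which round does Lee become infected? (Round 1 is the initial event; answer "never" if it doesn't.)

Round 1 — Eli becomes infected (initial).
Round 2 — checking thresholds:
  Ben: 1 of 5 neighbours < 4, not yet.
  Lee: 1 of 3 neighbours ≥ 1, becomes infected.
Round 3 — no new infections; cascade stops.

2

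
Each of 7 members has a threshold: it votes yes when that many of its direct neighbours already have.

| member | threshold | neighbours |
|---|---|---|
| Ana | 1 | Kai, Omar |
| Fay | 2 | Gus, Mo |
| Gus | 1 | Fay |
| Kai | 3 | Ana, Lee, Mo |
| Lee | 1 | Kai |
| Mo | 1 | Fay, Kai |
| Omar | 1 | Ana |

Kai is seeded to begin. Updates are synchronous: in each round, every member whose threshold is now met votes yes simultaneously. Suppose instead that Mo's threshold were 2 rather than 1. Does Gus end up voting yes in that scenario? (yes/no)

With Mo's threshold at 2:
Round 1 — Kai votes yes (initial).
Round 2 — checking thresholds:
  Ana: 1 of 2 neighbours ≥ 1, votes yes.
  Lee: 1 of 1 neighbours ≥ 1, votes yes.
  Mo: 1 of 2 neighbours < 2, below threshold.
Round 3 — checking thresholds:
  Mo: 1 of 2 neighbours < 2, below threshold.
  Omar: 1 of 1 neighbours ≥ 1, votes yes.
Round 4 — no new yes votes; cascade stops.

no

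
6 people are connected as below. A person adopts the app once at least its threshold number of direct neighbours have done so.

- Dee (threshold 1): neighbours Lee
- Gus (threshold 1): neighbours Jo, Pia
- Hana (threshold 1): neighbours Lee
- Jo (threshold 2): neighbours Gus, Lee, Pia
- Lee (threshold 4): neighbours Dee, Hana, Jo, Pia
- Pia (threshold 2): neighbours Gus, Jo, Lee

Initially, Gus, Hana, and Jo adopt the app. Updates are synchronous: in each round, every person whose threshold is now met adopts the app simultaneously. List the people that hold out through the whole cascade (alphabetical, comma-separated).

Round 1 — Gus, Hana, Jo adopt the app (initial).
Round 2 — checking thresholds:
  Lee: 2 of 4 neighbours < 4, holds.
  Pia: 2 of 3 neighbours ≥ 2, adopts the app.
Round 3 — no new adoptions; cascade stops.

Dee, Lee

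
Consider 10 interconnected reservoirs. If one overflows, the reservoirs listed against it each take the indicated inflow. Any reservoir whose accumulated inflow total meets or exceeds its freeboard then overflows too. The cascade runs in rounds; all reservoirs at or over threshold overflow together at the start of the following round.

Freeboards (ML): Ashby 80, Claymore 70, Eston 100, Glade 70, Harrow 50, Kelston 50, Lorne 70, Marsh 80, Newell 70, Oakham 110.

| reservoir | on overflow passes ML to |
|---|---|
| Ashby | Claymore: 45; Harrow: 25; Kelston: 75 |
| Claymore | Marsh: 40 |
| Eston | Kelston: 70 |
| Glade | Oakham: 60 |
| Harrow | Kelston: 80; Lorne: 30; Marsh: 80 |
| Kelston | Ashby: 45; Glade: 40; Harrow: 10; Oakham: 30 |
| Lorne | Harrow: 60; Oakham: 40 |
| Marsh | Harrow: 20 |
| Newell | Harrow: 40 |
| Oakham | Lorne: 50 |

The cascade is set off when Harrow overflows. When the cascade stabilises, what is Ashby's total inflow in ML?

45

Round 1 — Harrow overflows (initial).
  Kelston: +80 → 80 ≥ 50
  Lorne: +30 → 30 < 70
  Marsh: +80 → 80 ≥ 80
Round 2 — Kelston, Marsh overflow.
  Ashby: +45 → 45 < 80
  Glade: +40 → 40 < 70
  Oakham: +30 → 30 < 110
No further overflows.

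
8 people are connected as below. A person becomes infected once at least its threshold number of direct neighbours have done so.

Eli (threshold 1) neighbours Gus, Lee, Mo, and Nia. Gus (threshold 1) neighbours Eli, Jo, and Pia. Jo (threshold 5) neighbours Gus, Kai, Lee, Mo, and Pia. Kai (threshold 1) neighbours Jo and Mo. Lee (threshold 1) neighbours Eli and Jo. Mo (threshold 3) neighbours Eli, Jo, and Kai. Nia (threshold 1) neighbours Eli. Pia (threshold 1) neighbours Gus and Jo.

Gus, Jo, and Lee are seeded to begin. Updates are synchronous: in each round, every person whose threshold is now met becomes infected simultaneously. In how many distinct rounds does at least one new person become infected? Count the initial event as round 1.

3

Round 1 — Gus, Jo, Lee become infected (initial).
Round 2 — checking thresholds:
  Eli: 2 of 4 neighbours ≥ 1, becomes infected.
  Kai: 1 of 2 neighbours ≥ 1, becomes infected.
  Mo: 1 of 3 neighbours < 3, below threshold.
  Pia: 2 of 2 neighbours ≥ 1, becomes infected.
Round 3 — checking thresholds:
  Mo: 3 of 3 neighbours ≥ 3, becomes infected.
  Nia: 1 of 1 neighbours ≥ 1, becomes infected.
Round 4 — no new infections; cascade stops.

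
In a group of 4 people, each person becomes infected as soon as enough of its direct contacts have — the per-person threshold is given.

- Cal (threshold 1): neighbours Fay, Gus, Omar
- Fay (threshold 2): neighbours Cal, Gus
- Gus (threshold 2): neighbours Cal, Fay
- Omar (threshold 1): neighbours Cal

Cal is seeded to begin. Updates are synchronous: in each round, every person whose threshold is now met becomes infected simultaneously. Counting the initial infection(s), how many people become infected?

2

Round 1 — Cal becomes infected (initial).
Round 2 — checking thresholds:
  Fay: 1 of 2 neighbours < 2, holds.
  Gus: 1 of 2 neighbours < 2, holds.
  Omar: 1 of 1 neighbours ≥ 1, becomes infected.
Round 3 — no new infections; cascade stops.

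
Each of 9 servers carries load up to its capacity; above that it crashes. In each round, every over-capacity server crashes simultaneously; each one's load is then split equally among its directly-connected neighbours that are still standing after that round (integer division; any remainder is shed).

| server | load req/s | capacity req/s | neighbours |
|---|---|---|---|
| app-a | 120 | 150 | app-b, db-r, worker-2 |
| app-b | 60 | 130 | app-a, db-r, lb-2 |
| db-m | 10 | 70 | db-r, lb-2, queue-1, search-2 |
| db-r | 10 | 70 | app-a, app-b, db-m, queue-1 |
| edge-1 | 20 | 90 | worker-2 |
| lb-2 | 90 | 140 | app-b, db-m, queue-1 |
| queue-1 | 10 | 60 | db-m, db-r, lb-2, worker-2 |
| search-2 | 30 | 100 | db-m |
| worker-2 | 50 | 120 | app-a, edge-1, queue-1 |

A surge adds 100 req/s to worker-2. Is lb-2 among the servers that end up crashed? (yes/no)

Round 1 — worker-2 at 150 > 120. worker-2 crashes.
  worker-2 sheds 150 req/s to app-a, edge-1, queue-1: 50 each.
    app-a: 120+50 = 170 > 150
    edge-1: 20+50 = 70 ≤ 90
    queue-1: 10+50 = 60 ≤ 60
Round 2 — app-a crashes.
  app-a sheds 170 req/s to app-b, db-r: 85 each.
    app-b: 60+85 = 145 > 130
    db-r: 10+85 = 95 > 70
Round 3 — app-b, db-r crash.
  app-b sheds 145 req/s to lb-2: 145 each.
    lb-2: 90+145 = 235 > 140
  db-r sheds 95 req/s to db-m, queue-1: 47 each (1 lost).
    db-m: 10+47 = 57 ≤ 70
    queue-1: 60+47 = 107 > 60
Round 4 — lb-2, queue-1 crash.
  lb-2 sheds 235 req/s to db-m: 235 each.
    db-m: 57+235 = 292 > 70
  queue-1 sheds 107 req/s to db-m: 107 each.
    db-m: 292+107 = 399 > 70
Round 5 — db-m crashes.
  db-m sheds 399 req/s to search-2: 399 each.
    search-2: 30+399 = 429 > 100
Round 6 — search-2 crashes.
  search-2 sheds 429 req/s: no online neighbours, lost.
No further crashes.

yes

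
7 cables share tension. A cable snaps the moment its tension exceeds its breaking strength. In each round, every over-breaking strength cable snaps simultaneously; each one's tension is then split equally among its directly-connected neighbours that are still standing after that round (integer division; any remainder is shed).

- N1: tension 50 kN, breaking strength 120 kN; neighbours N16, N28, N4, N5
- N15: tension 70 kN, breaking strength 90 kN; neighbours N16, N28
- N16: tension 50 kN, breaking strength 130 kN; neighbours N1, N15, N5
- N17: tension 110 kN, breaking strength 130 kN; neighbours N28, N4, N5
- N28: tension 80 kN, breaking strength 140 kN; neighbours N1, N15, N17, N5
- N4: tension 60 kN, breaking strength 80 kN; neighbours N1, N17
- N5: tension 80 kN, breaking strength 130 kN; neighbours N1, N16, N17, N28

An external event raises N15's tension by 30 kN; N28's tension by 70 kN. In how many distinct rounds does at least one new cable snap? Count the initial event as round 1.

3

Round 1 — N15 at 100 > 90; N28 at 150 > 140. N15, N28 snap.
  N15 sheds 100 kN to N16: 100 each.
    N16: 50+100 = 150 > 130
  N28 sheds 150 kN to N1, N17, N5: 50 each.
    N1: 50+50 = 100 ≤ 120
    N17: 110+50 = 160 > 130
    N5: 80+50 = 130 ≤ 130
Round 2 — N16, N17 snap.
  N16 sheds 150 kN to N1, N5: 75 each.
    N1: 100+75 = 175 > 120
    N5: 130+75 = 205 > 130
  N17 sheds 160 kN to N4, N5: 80 each.
    N4: 60+80 = 140 > 80
    N5: 205+80 = 285 > 130
Round 3 — N1, N4, N5 snap.
  N1 sheds 175 kN: no online neighbours, lost.
  N4 sheds 140 kN: no online neighbours, lost.
  N5 sheds 285 kN: no online neighbours, lost.
No further breaks.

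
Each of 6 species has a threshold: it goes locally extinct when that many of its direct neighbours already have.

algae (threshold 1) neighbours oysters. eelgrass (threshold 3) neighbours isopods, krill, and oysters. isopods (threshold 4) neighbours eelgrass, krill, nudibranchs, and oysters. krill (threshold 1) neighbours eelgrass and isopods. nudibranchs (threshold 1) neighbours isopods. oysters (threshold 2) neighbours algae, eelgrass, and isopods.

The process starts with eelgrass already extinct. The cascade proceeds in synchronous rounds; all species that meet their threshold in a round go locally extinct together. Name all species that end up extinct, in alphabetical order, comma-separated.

eelgrass, krill

Round 1 — eelgrass goes locally extinct (initial).
Round 2 — checking thresholds:
  isopods: 1 of 4 neighbours < 4, not yet.
  krill: 1 of 2 neighbours ≥ 1, goes locally extinct.
  oysters: 1 of 3 neighbours < 2, not yet.
Round 3 — no new extinctions; cascade stops.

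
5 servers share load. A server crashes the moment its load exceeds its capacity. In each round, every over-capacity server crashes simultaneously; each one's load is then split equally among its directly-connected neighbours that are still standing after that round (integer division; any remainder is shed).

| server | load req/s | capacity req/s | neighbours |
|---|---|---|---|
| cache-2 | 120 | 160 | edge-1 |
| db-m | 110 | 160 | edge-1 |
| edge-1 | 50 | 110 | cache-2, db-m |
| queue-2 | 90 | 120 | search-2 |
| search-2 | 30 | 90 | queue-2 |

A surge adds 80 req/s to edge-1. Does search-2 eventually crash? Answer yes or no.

Round 1 — edge-1 at 130 > 110. edge-1 crashes.
  edge-1 sheds 130 req/s to cache-2, db-m: 65 each.
    cache-2: 120+65 = 185 > 160
    db-m: 110+65 = 175 > 160
Round 2 — cache-2, db-m crash.
  cache-2 sheds 185 req/s: no online neighbours, lost.
  db-m sheds 175 req/s: no online neighbours, lost.
No further crashes.

no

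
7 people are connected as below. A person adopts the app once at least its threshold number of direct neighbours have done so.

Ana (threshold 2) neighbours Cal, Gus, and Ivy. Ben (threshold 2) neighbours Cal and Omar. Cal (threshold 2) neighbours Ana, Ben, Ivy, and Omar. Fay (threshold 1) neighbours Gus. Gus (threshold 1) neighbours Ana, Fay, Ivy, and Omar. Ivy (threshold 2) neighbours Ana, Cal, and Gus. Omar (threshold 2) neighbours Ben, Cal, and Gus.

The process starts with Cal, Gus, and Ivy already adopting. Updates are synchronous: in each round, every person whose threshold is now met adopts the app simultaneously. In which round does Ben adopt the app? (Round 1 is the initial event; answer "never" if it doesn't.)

3

Round 1 — Cal, Gus, Ivy adopt the app (initial).
Round 2 — checking thresholds:
  Ana: 3 of 3 neighbours ≥ 2, adopts the app.
  Ben: 1 of 2 neighbours < 2, holds.
  Fay: 1 of 1 neighbours ≥ 1, adopts the app.
  Omar: 2 of 3 neighbours ≥ 2, adopts the app.
Round 3 — checking thresholds:
  Ben: 2 of 2 neighbours ≥ 2, adopts the app.
Round 4 — no new adoptions; cascade stops.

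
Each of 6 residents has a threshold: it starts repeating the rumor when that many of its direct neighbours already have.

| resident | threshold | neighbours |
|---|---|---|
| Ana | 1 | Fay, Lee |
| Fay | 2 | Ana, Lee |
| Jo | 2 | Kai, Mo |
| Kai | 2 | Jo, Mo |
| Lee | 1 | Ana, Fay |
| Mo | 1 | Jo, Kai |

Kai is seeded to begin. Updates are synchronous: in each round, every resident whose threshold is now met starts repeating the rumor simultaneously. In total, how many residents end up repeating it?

Round 1 — Kai starts repeating the rumor (initial).
Round 2 — checking thresholds:
  Jo: 1 of 2 neighbours < 2, holds.
  Mo: 1 of 2 neighbours ≥ 1, starts repeating the rumor.
Round 3 — checking thresholds:
  Jo: 2 of 2 neighbours ≥ 2, starts repeating the rumor.
Round 4 — no new spreads; cascade stops.

3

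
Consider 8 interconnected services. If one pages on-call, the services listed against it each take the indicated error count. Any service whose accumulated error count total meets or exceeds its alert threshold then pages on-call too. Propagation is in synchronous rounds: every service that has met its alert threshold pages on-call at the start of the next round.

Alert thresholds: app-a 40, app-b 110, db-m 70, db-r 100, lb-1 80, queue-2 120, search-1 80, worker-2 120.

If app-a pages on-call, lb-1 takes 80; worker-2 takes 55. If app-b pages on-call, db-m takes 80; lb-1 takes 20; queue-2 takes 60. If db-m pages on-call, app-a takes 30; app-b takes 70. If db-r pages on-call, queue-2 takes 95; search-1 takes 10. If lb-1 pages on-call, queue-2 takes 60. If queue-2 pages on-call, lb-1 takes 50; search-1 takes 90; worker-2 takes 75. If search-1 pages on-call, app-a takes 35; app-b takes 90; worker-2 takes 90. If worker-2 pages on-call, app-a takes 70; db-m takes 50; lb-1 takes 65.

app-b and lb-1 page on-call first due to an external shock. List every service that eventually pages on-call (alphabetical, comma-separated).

app-a, app-b, db-m, lb-1, queue-2, search-1, worker-2

Round 1 — app-b, lb-1 page on-call (initial).
  db-m: +80 → 80 ≥ 70
  queue-2: +60+60 → 120 ≥ 120
Round 2 — db-m, queue-2 page on-call.
  app-a: +30 → 30 < 40
  search-1: +90 → 90 ≥ 80
  worker-2: +75 → 75 < 120
Round 3 — search-1 pages on-call.
  app-a: +35 → 65 ≥ 40
  worker-2: +90 → 165 ≥ 120
Round 4 — app-a, worker-2 page on-call.
No further pages.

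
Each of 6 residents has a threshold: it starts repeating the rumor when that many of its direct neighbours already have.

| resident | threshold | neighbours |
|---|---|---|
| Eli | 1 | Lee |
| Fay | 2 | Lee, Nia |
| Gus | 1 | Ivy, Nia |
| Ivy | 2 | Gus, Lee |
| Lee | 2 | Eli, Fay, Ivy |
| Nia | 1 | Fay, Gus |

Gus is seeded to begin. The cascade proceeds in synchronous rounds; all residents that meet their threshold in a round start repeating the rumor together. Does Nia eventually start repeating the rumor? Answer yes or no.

yes

Round 1 — Gus starts repeating the rumor (initial).
Round 2 — checking thresholds:
  Ivy: 1 of 2 neighbours < 2, not yet.
  Nia: 1 of 2 neighbours ≥ 1, starts repeating the rumor.
Round 3 — no new spreads; cascade stops.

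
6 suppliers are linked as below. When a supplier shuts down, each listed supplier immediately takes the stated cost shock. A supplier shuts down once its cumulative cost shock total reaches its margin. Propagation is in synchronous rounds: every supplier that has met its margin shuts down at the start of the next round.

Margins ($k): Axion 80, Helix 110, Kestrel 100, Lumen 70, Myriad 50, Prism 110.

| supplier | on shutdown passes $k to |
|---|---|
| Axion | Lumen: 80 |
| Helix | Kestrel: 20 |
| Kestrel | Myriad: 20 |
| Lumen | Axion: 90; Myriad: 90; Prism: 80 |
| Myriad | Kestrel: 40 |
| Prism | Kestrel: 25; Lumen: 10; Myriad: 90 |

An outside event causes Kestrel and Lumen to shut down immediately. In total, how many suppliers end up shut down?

Round 1 — Kestrel, Lumen shut down (initial).
  Axion: +90 → 90 ≥ 80
  Myriad: +20+90 → 110 ≥ 50
  Prism: +80 → 80 < 110
Round 2 — Axion, Myriad shut down.
No further shutdowns.

4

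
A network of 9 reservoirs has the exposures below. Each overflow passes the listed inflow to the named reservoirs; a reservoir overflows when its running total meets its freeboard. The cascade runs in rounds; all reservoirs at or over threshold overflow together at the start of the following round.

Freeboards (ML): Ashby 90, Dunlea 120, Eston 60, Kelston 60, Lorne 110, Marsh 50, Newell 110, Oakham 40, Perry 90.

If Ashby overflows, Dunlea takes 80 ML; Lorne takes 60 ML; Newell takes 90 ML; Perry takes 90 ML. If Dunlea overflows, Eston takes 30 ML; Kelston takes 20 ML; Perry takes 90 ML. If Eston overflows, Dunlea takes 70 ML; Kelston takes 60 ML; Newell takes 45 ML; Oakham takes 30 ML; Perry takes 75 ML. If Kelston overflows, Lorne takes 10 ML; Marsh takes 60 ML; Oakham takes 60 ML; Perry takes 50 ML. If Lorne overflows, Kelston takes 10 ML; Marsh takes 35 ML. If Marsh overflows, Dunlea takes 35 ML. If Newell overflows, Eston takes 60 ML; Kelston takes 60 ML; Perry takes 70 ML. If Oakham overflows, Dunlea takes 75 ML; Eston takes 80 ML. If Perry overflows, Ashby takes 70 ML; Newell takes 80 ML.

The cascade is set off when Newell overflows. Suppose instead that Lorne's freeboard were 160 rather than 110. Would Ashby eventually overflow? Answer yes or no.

no

With Lorne's freeboard at 160:
Round 1 — Newell overflows (initial).
  Eston: +60 → 60 ≥ 60
  Kelston: +60 → 60 ≥ 60
  Perry: +70 → 70 < 90
Round 2 — Eston, Kelston overflow.
  Dunlea: +70 → 70 < 120
  Lorne: +10 → 10 < 160
  Marsh: +60 → 60 ≥ 50
  Oakham: +30+60 → 90 ≥ 40
  Perry: +75+50 → 195 ≥ 90
Round 3 — Marsh, Oakham, Perry overflow.
  Ashby: +70 → 70 < 90
  Dunlea: +35+75 → 180 ≥ 120
Round 4 — Dunlea overflows.
No further overflows.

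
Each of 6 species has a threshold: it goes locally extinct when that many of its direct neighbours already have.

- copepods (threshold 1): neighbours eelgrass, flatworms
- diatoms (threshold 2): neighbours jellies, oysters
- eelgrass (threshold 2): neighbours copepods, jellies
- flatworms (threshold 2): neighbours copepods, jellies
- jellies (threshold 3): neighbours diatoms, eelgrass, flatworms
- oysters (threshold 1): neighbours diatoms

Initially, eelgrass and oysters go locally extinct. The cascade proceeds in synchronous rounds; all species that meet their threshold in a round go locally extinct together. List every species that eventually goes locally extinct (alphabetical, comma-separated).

Round 1 — eelgrass, oysters go locally extinct (initial).
Round 2 — checking thresholds:
  copepods: 1 of 2 neighbours ≥ 1, goes locally extinct.
  diatoms: 1 of 2 neighbours < 2, holds.
  jellies: 1 of 3 neighbours < 3, holds.
Round 3 — no new extinctions; cascade stops.

copepods, eelgrass, oysters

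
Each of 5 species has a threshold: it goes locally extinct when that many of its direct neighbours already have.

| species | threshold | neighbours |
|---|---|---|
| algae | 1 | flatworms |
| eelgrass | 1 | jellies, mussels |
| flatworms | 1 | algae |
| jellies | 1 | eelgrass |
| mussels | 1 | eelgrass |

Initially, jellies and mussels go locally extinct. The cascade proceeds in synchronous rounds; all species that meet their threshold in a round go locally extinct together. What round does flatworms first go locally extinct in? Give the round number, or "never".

never

Round 1 — jellies, mussels go locally extinct (initial).
Round 2 — checking thresholds:
  eelgrass: 2 of 2 neighbours ≥ 1, goes locally extinct.
Round 3 — no new extinctions; cascade stops.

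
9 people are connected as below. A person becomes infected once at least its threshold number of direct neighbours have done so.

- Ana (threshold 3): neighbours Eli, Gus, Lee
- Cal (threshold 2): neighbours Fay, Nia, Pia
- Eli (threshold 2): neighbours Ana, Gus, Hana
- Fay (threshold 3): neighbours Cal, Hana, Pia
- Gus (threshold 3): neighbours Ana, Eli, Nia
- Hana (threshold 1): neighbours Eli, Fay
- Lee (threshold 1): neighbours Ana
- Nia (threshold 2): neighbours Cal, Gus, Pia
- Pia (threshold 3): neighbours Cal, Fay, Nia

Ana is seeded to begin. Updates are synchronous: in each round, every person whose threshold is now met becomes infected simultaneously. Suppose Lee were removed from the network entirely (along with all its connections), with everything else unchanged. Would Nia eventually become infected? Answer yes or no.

With Lee removed:
Round 1 — Ana becomes infected (initial).
Round 2 — no new infections; cascade stops.

no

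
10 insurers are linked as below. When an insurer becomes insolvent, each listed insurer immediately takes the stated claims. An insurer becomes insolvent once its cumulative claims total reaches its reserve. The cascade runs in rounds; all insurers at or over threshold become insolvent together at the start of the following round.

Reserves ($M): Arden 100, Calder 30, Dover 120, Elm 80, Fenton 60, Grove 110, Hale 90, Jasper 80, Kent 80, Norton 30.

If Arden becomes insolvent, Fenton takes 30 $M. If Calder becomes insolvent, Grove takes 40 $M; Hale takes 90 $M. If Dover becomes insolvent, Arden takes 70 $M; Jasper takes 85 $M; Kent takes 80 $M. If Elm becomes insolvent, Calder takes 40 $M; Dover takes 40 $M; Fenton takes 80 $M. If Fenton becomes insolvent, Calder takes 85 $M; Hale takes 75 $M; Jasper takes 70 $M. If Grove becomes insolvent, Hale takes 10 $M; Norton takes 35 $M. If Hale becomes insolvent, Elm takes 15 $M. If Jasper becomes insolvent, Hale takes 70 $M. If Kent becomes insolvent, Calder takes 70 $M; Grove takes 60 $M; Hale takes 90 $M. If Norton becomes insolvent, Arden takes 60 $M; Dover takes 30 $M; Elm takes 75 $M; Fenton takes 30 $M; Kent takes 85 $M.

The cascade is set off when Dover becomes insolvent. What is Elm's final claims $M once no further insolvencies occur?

Round 1 — Dover becomes insolvent (initial).
  Arden: +70 → 70 < 100
  Jasper: +85 → 85 ≥ 80
  Kent: +80 → 80 ≥ 80
Round 2 — Jasper, Kent become insolvent.
  Calder: +70 → 70 ≥ 30
  Grove: +60 → 60 < 110
  Hale: +70+90 → 160 ≥ 90
Round 3 — Calder, Hale become insolvent.
  Elm: +15 → 15 < 80
  Grove: +40 → 100 < 110
No further insolvencies.

15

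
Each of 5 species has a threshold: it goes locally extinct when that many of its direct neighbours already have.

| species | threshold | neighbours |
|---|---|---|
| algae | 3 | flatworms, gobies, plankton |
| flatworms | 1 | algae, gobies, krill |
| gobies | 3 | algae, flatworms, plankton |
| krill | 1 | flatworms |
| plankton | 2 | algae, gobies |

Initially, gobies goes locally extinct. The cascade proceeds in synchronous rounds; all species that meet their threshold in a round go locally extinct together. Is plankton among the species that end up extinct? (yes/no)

no

Round 1 — gobies goes locally extinct (initial).
Round 2 — checking thresholds:
  algae: 1 of 3 neighbours < 3, holds.
  flatworms: 1 of 3 neighbours ≥ 1, goes locally extinct.
  plankton: 1 of 2 neighbours < 2, holds.
Round 3 — checking thresholds:
  algae: 2 of 3 neighbours < 3, holds.
  krill: 1 of 1 neighbours ≥ 1, goes locally extinct.
  plankton: 1 of 2 neighbours < 2, holds.
Round 4 — no new extinctions; cascade stops.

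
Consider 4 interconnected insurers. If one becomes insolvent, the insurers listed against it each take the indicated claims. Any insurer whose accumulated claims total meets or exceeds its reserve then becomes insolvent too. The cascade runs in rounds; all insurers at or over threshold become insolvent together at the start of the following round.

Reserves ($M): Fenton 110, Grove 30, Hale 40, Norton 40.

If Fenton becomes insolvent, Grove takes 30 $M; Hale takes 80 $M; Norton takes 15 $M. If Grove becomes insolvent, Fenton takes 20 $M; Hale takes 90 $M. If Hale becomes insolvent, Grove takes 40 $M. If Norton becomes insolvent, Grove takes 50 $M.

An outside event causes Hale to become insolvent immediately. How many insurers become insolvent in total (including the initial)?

2

Round 1 — Hale becomes insolvent (initial).
  Grove: +40 → 40 ≥ 30
Round 2 — Grove becomes insolvent.
  Fenton: +20 → 20 < 110
No further insolvencies.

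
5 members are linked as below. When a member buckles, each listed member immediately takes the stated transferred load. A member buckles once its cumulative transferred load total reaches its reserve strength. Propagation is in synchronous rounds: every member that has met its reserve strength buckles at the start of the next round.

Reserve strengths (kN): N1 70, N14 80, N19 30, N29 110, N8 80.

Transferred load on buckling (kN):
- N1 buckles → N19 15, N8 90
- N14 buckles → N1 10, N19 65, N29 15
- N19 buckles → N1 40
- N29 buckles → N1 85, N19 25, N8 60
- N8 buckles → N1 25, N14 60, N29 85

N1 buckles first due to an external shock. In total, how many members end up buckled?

2

Round 1 — N1 buckles (initial).
  N19: +15 → 15 < 30
  N8: +90 → 90 ≥ 80
Round 2 — N8 buckles.
  N14: +60 → 60 < 80
  N29: +85 → 85 < 110
No further bucklings.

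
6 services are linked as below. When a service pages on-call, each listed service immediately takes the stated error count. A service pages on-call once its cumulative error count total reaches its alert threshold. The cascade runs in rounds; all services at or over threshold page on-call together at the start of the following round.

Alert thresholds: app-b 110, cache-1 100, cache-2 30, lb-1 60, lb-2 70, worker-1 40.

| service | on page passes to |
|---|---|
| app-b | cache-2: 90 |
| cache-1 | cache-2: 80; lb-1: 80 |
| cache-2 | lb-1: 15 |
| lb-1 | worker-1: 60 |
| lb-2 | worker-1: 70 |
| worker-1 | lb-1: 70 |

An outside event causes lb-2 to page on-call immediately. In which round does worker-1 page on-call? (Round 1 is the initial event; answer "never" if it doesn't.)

Round 1 — lb-2 pages on-call (initial).
  worker-1: +70 → 70 ≥ 40
Round 2 — worker-1 pages on-call.
  lb-1: +70 → 70 ≥ 60
Round 3 — lb-1 pages on-call.
No further pages.

2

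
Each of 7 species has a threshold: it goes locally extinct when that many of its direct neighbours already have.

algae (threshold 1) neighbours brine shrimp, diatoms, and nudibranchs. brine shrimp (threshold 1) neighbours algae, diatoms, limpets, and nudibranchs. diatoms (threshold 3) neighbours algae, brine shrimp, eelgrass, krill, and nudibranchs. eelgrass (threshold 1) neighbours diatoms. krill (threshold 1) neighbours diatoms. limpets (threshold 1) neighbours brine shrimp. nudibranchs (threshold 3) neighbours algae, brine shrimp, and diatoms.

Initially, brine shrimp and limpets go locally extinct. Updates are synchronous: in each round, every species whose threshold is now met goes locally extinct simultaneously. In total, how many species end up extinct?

Round 1 — brine shrimp, limpets go locally extinct (initial).
Round 2 — checking thresholds:
  algae: 1 of 3 neighbours ≥ 1, goes locally extinct.
  diatoms: 1 of 5 neighbours < 3, below threshold.
  nudibranchs: 1 of 3 neighbours < 3, below threshold.
Round 3 — no new extinctions; cascade stops.

3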